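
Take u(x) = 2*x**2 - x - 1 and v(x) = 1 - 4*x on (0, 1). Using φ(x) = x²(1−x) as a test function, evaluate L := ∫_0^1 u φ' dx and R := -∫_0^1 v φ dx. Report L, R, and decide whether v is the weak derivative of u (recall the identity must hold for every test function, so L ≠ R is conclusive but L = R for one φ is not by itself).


LHS = -7/60, RHS = 7/60. No, v is not the weak derivative of u.

u(x) = 2*x**2 - x - 1, classical derivative u'(x) = 4*x - 1.
φ(x) = x²(1−x), so φ'(x) = x*(2 - 3*x).
Note φ(0) = φ(1) = 0, so the boundary term u·φ vanishes.
LHS = ∫_0^1 u(x) φ'(x) dx = ∫_0^1 (-6*x^4 + 7*x^3 + x^2 - 2*x) dx. Term by term:
  ∫_0^1 -6*x^4 dx = -6/5;  ∫_0^1 7*x^3 dx = 7/4;  ∫_0^1 x^2 dx = 1/3;
  ∫_0^1 -2*x dx = -1.
Sum: -6/5 + 7/4 + 1/3 − 1 = -7/60.
So LHS = -7/60.
∫_0^1 v(x) φ(x) dx = ∫_0^1 (4*x^4 - 5*x^3 + x^2) dx. Term by term:
  ∫_0^1 4*x^4 dx = 4/5;  ∫_0^1 -5*x^3 dx = -5/4;  ∫_0^1 x^2 dx = 1/3.
Sum: 4/5 − 5/4 + 1/3 = -7/60.
So RHS = -∫_0^1 v(x) φ(x) dx = 7/60.
LHS − RHS = -7/30 ≠ 0, so the identity fails.
(For a valid weak derivative the identity must hold for EVERY test function, in particular this one. The failure shows v is NOT the weak derivative of u.)
Correct weak derivative would be u'(x) = 4*x - 1.


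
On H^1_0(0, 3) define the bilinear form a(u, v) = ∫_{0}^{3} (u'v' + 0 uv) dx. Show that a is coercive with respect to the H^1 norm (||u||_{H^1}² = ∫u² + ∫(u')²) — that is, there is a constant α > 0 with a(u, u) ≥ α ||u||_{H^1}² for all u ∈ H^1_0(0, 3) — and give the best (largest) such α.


α = π^2/(9 + π^2)

Coercivity of a(·,·) on H^1_0(0, 3) means a(u, u) ≥ α ||u||_{H^1}² for every u ∈ H^1_0.
The interval has length L = 3, and Poincaré/coercivity depend only on L. Here a(u, u) = ∫(u')² + (0)·∫u².
Here c = 0, so a(u,u) = ∫(u')² alone. The condition a(u,u) ≥ α||u||_{H^1}² reads (1−α)∫(u')² ≥ (α−c)∫u². Any admissible α is ≤ 1 (rapidly oscillating u have ∫u²/∫(u')² → 0), and α = 1 would force 0 ≥ (1−c)∫u², impossible since c < 1; so 1−α > 0. By the sharp Poincaré inequality on H^1_0 of an interval of length L, ∫(u')² ≥ (π/L)²∫u² with equality for the first sine mode sin(π(x−x₀)/L) (x₀ the left endpoint), so the inequality holds for all u iff (1−α)(π/L)² ≥ α − c, i.e. α ≤ ((π/L)² + c)/((π/L)² + 1) = (1 + c(L/π)²)/(1 + (L/π)²). (Direct route, valid since c ≤ 0: Poincaré gives c∫u² ≥ c(L/π)²∫(u')², so a(u,u) ≥ (1 + c(L/π)²)∫(u')², while ||u||_{H^1}² ≤ (1 + (L/π)²)∫(u')²; dividing yields the same α.) With (π/L)² = π^2/9 and c = 0, the largest admissible constant is α = ((π/L)² + c)/((π/L)² + 1).
Simplifying, α = π^2/(9 + π^2).


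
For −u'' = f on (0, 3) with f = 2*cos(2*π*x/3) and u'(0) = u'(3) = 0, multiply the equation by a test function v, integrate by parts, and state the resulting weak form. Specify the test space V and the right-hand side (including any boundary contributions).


V = H^1(0, 3) (no boundary constraint on v; u is determined up to an additive constant); weak form: ∫_0^3 u'v' dx = ∫_0^3 (2*cos(2*π*x/3)) v dx for all v ∈ V.

Multiply both sides by a test function v and integrate from 0 to 3:
  ∫_0^3 −u''(x) v(x) dx = ∫_0^3 f(x) v(x) dx.
Integrate the LHS by parts once:
  ∫_0^3 −u'' v dx = −[u'(x) v(x)]_0^3 + ∫_0^3 u'(x) v'(x) dx.
Thus ∫_0^3 u'(x) v'(x) dx = ∫_0^3 f(x) v(x) dx + [u'(x) v(x)]_0^3.
Choose V so that boundary terms are either known or forced to vanish.
u has homogeneous Neumann: u'(0) = u'(3) = 0. So [u' v]_0^3 = 0·v(3) − 0·v(0) = 0 for any v; take V = H^1(0, 3).
Weak formulation: find u (satisfying any essential BC) such that ∫_0^3 u'(x) v'(x) dx = ∫_0^3 f v dx for all v ∈ V (homogeneous Neumann, so boundary terms vanish).
Substituting f(x) = 2*cos(2*π*x/3), the right-hand side is ∫_0^3 (2*cos(2*π*x/3)) v dx.
Compatibility check (pure Neumann): taking v ≡ 1 ∈ V gives 0 = ∫_0^3 f dx + (0) − (0), i.e. ∫_0^3 f dx must equal u'(0) − u'(3) = 0. Indeed ∫_0^3 (2*cos(2*π*x/3)) dx = 0, so the data are compatible. The solution is then unique only up to an additive constant (fix it e.g. by requiring ∫_0^3 u dx = 0).


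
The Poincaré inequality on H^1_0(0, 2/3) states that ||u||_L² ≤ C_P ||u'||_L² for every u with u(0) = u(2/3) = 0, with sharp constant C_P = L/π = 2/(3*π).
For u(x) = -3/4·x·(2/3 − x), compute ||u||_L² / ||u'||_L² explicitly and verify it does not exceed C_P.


||u||_L² / ||u'||_L² = sqrt(10)/15 < C_P = 2/(3*π).

u(x) = -3/4·x·(2/3 − x), so u'(x) = 3*x/2 - 1/2.
u(x) = -3/4·x·(2/3 − x) vanishes at x = 0 and x = 2/3, so u ∈ H^1_0(0, 2/3). Differentiate via the product rule and integrate the resulting polynomials term by term.
  ∫_0^2/3 u² dx = ∫_0^2/3 (9*x^4/16 - 3*x^3/4 + x^2/4) dx. Term by term:
    ∫_0^2/3 9*x^4/16 dx = 2/135;  ∫_0^2/3 -3*x^3/4 dx = -1/27;  ∫_0^2/3 x^2/4 dx = 2/81.
  Sum: 2/135 − 1/27 + 2/81 = 1/405.
  ∫_0^2/3 (u')² dx = ∫_0^2/3 (9*x^2/4 - 3*x/2 + 1/4) dx. Term by term:
    ∫_0^2/3 9*x^2/4 dx = 2/9;  ∫_0^2/3 -3*x/2 dx = -1/3;  ∫_0^2/3 1/4 dx = 1/6.
  Sum: 2/9 − 1/3 + 1/6 = 1/18.
∫_0^2/3 u² dx = 1/405, so ||u||_L² = sqrt(5)/45.
∫_0^2/3 (u')² dx = 1/18, so ||u'||_L² = sqrt(2)/6.
Ratio ||u||_L² / ||u'||_L² = sqrt(10)/15.
Sharp Poincaré constant on H^1_0(0, 2/3) is C_P = L/π = 2/(3*π), achieved by sin(3*π/2·x).
A polynomial bump cannot attain the sharp Poincaré constant (only the first sine eigenfunction does), so the ratio is strictly less than C_P, consistent with ||u||_L² ≤ C_P ||u'||_L².


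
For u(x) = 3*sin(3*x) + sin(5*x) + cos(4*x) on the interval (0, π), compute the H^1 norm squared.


||u||_{H^1(0,π)}^2 = -3128/63 + 133*π/2

u'(x) = -4*sin(4*x) + 9*cos(3*x) + 5*cos(5*x).
Expand u² and (u')² and integrate term by term on (0, π), using: for integers n ≥ 1, ∫_0^π sin²(nx) dx = ∫_0^π cos²(nx) dx = π/2; for n ≠ n', ∫_0^π sin(nx)sin(n'x) dx = ∫_0^π cos(nx)cos(n'x) dx = 0; and by product-to-sum, ∫_0^π sin(nx)cos(n'x) dx = ½∫_0^π [sin((n+n')x) + sin((n−n')x)] dx, which is 0 when n+n' is even and 2n/(n²−n'²) when n+n' is odd (it need not vanish on (0, π)).
  u² squared terms: (3)²·∫sin(3x)² dx = 9·π/2 = 9*π/2;  (1)²·∫cos(4x)² dx = 1·π/2 = π/2;  (1)²·∫sin(5x)² dx = 1·π/2 = π/2.
  u² cross terms: 2·(3)·(1)·∫sin(3x)·cos(4x) dx = 6·(-6/7) = -36/7;  2·(3)·(1)·∫sin(3x)·sin(5x) dx = 6·(0) = 0;  2·(1)·(1)·∫cos(4x)·sin(5x) dx = 2·(10/9) = 20/9.
  So ∫_0^π u² dx = 9*π/2 + π/2 + π/2 − 36/7 + 0 + 20/9 = -184/63 + 11*π/2.
  (u')² squared terms: (-4)²·∫sin(4x)² dx = 16·π/2 = 8*π;  (5)²·∫cos(5x)² dx = 25·π/2 = 25*π/2;  (9)²·∫cos(3x)² dx = 81·π/2 = 81*π/2.
  (u')² cross terms: 2·(-4)·(5)·∫sin(4x)·cos(5x) dx = -40·(-8/9) = 320/9;  2·(-4)·(9)·∫sin(4x)·cos(3x) dx = -72·(8/7) = -576/7;  2·(5)·(9)·∫cos(5x)·cos(3x) dx = 90·(0) = 0.
  So ∫_0^π (u')² dx = 8*π + 25*π/2 + 81*π/2 + 320/9 − 576/7 + 0 = -2944/63 + 61*π.
||u||_{H^1}^2 = (-184/63 + 11*π/2) + (-2944/63 + 61*π) = -3128/63 + 133*π/2.


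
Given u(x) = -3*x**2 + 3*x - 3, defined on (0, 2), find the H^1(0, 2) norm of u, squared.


||u||_{H^1}^2 = 408/5

The H^1 norm (squared) on an interval (0, L) is
  ||u||_{H^1}^2 = ∫_0^L u(x)^2 dx + ∫_0^L u'(x)^2 dx.
Compute u'(x) = 3 - 6*x.
Then u(x)^2 = 9*x**4 - 18*x**3 + 27*x**2 - 18*x + 9 and u'(x)^2 = 36*x**2 - 36*x + 9.
Integrate each monomial from 0 to 2 using ∫_0^2 c·x^n dx = c·2^(n+1)/(n+1):
  ∫_0^2 u(x)^2 dx = ∫_0^2 (9*x^4 - 18*x^3 + 27*x^2 - 18*x + 9) dx. Term by term:
    ∫_0^2 9*x^4 dx = 288/5;  ∫_0^2 -18*x^3 dx = -72;  ∫_0^2 27*x^2 dx = 72;
    ∫_0^2 -18*x dx = -36;  ∫_0^2 9 dx = 18.
  Sum: 288/5 − 72 + 72 − 36 + 18 = 198/5.
  ∫_0^2 u'(x)^2 dx = ∫_0^2 (36*x^2 - 36*x + 9) dx. Term by term:
    ∫_0^2 36*x^2 dx = 96;  ∫_0^2 -36*x dx = -72;  ∫_0^2 9 dx = 18.
  Sum: 96 − 72 + 18 = 42.
Adding: ||u||_{H^1}^2 = 198/5 + 42 = 408/5.


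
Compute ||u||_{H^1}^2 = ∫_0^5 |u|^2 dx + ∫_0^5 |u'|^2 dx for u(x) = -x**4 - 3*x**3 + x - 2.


||u||_{H^1}^2 = 257180825/252

The H^1 norm (squared) on an interval (0, L) is
  ||u||_{H^1}^2 = ∫_0^L u(x)^2 dx + ∫_0^L u'(x)^2 dx.
Compute u'(x) = -4*x**3 - 9*x**2 + 1.
Then u(x)^2 = x**8 + 6*x**7 + 9*x**6 - 2*x**5 - 2*x**4 + 12*x**3 + x**2 - 4*x + 4 and u'(x)^2 = 16*x**6 + 72*x**5 + 81*x**4 - 8*x**3 - 18*x**2 + 1.
Integrate each monomial from 0 to 5 using ∫_0^5 c·x^n dx = c·5^(n+1)/(n+1):
  ∫_0^5 u(x)^2 dx = ∫_0^5 (x^8 + 6*x^7 + 9*x^6 - 2*x^5 - 2*x^4 + 12*x^3 + x^2 - 4*x + 4) dx. Term by term:
    ∫_0^5 x^8 dx = 1953125/9;  ∫_0^5 6*x^7 dx = 1171875/4;  ∫_0^5 9*x^6 dx = 703125/7;
    ∫_0^5 -2*x^5 dx = -15625/3;  ∫_0^5 -2*x^4 dx = -1250;  ∫_0^5 12*x^3 dx = 1875;
    ∫_0^5 x^2 dx = 125/3;  ∫_0^5 -4*x dx = -50;  ∫_0^5 4 dx = 20.
  Sum: 1953125/9 + 1171875/4 + 703125/7 − 15625/3 − 1250 + 1875 + 125/3 − 50 + 20 = 152676065/252.
  ∫_0^5 u'(x)^2 dx = ∫_0^5 (16*x^6 + 72*x^5 + 81*x^4 - 8*x^3 - 18*x^2 + 1) dx. Term by term:
    ∫_0^5 16*x^6 dx = 1250000/7;  ∫_0^5 72*x^5 dx = 187500;  ∫_0^5 81*x^4 dx = 50625;
    ∫_0^5 -8*x^3 dx = -1250;  ∫_0^5 -18*x^2 dx = -750;  ∫_0^5 1 dx = 5.
  Sum: 1250000/7 + 187500 + 50625 − 1250 − 750 + 5 = 2902910/7.
Adding: ||u||_{H^1}^2 = 152676065/252 + 2902910/7 = 257180825/252.


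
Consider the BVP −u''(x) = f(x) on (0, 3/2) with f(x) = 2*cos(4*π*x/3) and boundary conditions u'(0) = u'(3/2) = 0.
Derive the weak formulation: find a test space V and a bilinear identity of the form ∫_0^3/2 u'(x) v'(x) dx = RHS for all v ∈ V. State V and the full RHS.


V = H^1(0, 3/2) (no boundary constraint on v; u is determined up to an additive constant); weak form: ∫_0^3/2 u'v' dx = ∫_0^3/2 (2*cos(4*π*x/3)) v dx for all v ∈ V.

Multiply both sides by a test function v and integrate from 0 to 3/2:
  ∫_0^3/2 −u''(x) v(x) dx = ∫_0^3/2 f(x) v(x) dx.
Integrate the LHS by parts once:
  ∫_0^3/2 −u'' v dx = −[u'(x) v(x)]_0^3/2 + ∫_0^3/2 u'(x) v'(x) dx.
Thus ∫_0^3/2 u'(x) v'(x) dx = ∫_0^3/2 f(x) v(x) dx + [u'(x) v(x)]_0^3/2.
Choose V so that boundary terms are either known or forced to vanish.
u has homogeneous Neumann: u'(0) = u'(3/2) = 0. So [u' v]_0^3/2 = 0·v(3/2) − 0·v(0) = 0 for any v; take V = H^1(0, 3/2).
Weak formulation: find u (satisfying any essential BC) such that ∫_0^3/2 u'(x) v'(x) dx = ∫_0^3/2 f v dx for all v ∈ V (homogeneous Neumann, so boundary terms vanish).
Substituting f(x) = 2*cos(4*π*x/3), the right-hand side is ∫_0^3/2 (2*cos(4*π*x/3)) v dx.
Compatibility check (pure Neumann): taking v ≡ 1 ∈ V gives 0 = ∫_0^3/2 f dx + (0) − (0), i.e. ∫_0^3/2 f dx must equal u'(0) − u'(3/2) = 0. Indeed ∫_0^3/2 (2*cos(4*π*x/3)) dx = 0, so the data are compatible. The solution is then unique only up to an additive constant (fix it e.g. by requiring ∫_0^3/2 u dx = 0).


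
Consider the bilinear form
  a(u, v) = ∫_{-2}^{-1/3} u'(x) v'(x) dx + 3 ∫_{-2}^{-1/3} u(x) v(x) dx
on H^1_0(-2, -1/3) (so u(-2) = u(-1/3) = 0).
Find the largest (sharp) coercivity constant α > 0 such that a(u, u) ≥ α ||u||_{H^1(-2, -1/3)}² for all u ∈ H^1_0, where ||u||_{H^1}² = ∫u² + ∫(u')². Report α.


α = 1

Coercivity of a(·,·) on H^1_0(-2, -1/3) means a(u, u) ≥ α ||u||_{H^1}² for every u ∈ H^1_0.
The interval has length L = 5/3, and Poincaré/coercivity depend only on L. Here a(u, u) = ∫(u')² + (3)·∫u².
Here c = 3 ≥ 1, so a(u,u) = ∫(u')² + c∫u² ≥ ∫(u')² + ∫u² = ||u||_{H^1}², i.e. α = 1 works. No larger α is possible: a(u,u) ≥ α||u||_{H^1}² means (1−α)∫(u')² ≥ (α−c)∫u², and for the modes u_n = sin(nπ(x−x₀)/L) (x₀ the left endpoint) one has ∫u_n²/∫(u_n')² = (L/(nπ))² → 0, so a(u_n,u_n)/||u_n||_{H^1}² → 1. Hence the optimal constant is α = 1.
Therefore α = 1.


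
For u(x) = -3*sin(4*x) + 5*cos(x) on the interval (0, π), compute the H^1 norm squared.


||u||_{H^1(0,π)}^2 = -32 + 203*π/2

u'(x) = -5*sin(x) - 12*cos(4*x).
Expand u² and (u')² and integrate term by term on (0, π), using: for integers n ≥ 1, ∫_0^π sin²(nx) dx = ∫_0^π cos²(nx) dx = π/2; for n ≠ n', ∫_0^π sin(nx)sin(n'x) dx = ∫_0^π cos(nx)cos(n'x) dx = 0; and by product-to-sum, ∫_0^π sin(nx)cos(n'x) dx = ½∫_0^π [sin((n+n')x) + sin((n−n')x)] dx, which is 0 when n+n' is even and 2n/(n²−n'²) when n+n' is odd (it need not vanish on (0, π)).
  u² squared terms: (-3)²·∫sin(4x)² dx = 9·π/2 = 9*π/2;  (5)²·∫cos(x)² dx = 25·π/2 = 25*π/2.
  u² cross terms: 2·(-3)·(5)·∫sin(4x)·cos(x) dx = -30·(8/15) = -16.
  So ∫_0^π u² dx = 9*π/2 + 25*π/2 − 16 = -16 + 17*π.
  (u')² squared terms: (-12)²·∫cos(4x)² dx = 144·π/2 = 72*π;  (-5)²·∫sin(x)² dx = 25·π/2 = 25*π/2.
  (u')² cross terms: 2·(-12)·(-5)·∫cos(4x)·sin(x) dx = 120·(-2/15) = -16.
  So ∫_0^π (u')² dx = 72*π + 25*π/2 − 16 = -16 + 169*π/2.
||u||_{H^1}^2 = (-16 + 17*π) + (-16 + 169*π/2) = -32 + 203*π/2.


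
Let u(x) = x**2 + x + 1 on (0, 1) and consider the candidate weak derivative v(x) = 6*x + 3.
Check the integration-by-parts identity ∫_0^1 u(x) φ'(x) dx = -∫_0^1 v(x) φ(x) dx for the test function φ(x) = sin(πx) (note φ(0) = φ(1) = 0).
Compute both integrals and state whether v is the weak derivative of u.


LHS = -4/π, RHS = -12/π. No, v is not the weak derivative of u.

u(x) = x**2 + x + 1, classical derivative u'(x) = 2*x + 1.
φ(x) = sin(πx), so φ'(x) = π*cos(π*x).
Note φ(0) = φ(1) = 0, so the boundary term u·φ vanishes.
LHS = ∫_0^1 u(x) φ'(x) dx = ∫_0^1 (π*x^2*cos(π*x) + π*x*cos(π*x) + π*cos(π*x)) dx. Term by term:
  ∫_0^1 π*cos(π*x) dx = 0;  ∫_0^1 π*x*cos(π*x) dx = -2/π;  ∫_0^1 π*x^2*cos(π*x) dx = -2/π.
Sum: 0 − 2/π − 2/π = -4/π.
So LHS = -4/π.
∫_0^1 v(x) φ(x) dx = ∫_0^1 (6*x*sin(π*x) + 3*sin(π*x)) dx. Term by term:
  ∫_0^1 3*sin(π*x) dx = 6/π;  ∫_0^1 6*x*sin(π*x) dx = 6/π.
Sum: 6/π + 6/π = 12/π.
So RHS = -∫_0^1 v(x) φ(x) dx = -12/π.
LHS − RHS = 8/π ≠ 0, so the identity fails.
(For a valid weak derivative the identity must hold for EVERY test function, in particular this one. The failure shows v is NOT the weak derivative of u.)
Correct weak derivative would be u'(x) = 2*x + 1.


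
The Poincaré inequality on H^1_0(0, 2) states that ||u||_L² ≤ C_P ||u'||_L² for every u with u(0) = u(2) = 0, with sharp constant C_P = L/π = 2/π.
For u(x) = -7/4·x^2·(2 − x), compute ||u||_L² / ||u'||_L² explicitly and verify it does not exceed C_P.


||u||_L² / ||u'||_L² = sqrt(14)/7 < C_P = 2/π.

u(x) = -7/4·x^2·(2 − x), so u'(x) = 7*x*(3*x - 4)/4.
u(x) = -7/4·x^2·(2 − x) vanishes at x = 0 and x = 2, so u ∈ H^1_0(0, 2). Differentiate via the product rule and integrate the resulting polynomials term by term.
  ∫_0^2 u² dx = ∫_0^2 (49*x^6/16 - 49*x^5/4 + 49*x^4/4) dx. Term by term:
    ∫_0^2 49*x^6/16 dx = 56;  ∫_0^2 -49*x^5/4 dx = -392/3;  ∫_0^2 49*x^4/4 dx = 392/5.
  Sum: 56 − 392/3 + 392/5 = 56/15.
  ∫_0^2 (u')² dx = ∫_0^2 (441*x^4/16 - 147*x^3/2 + 49*x^2) dx. Term by term:
    ∫_0^2 441*x^4/16 dx = 882/5;  ∫_0^2 -147*x^3/2 dx = -294;  ∫_0^2 49*x^2 dx = 392/3.
  Sum: 882/5 − 294 + 392/3 = 196/15.
∫_0^2 u² dx = 56/15, so ||u||_L² = 2*sqrt(210)/15.
∫_0^2 (u')² dx = 196/15, so ||u'||_L² = 14*sqrt(15)/15.
Ratio ||u||_L² / ||u'||_L² = sqrt(14)/7.
Sharp Poincaré constant on H^1_0(0, 2) is C_P = L/π = 2/π, achieved by sin(π/2·x).
A polynomial bump cannot attain the sharp Poincaré constant (only the first sine eigenfunction does), so the ratio is strictly less than C_P, consistent with ||u||_L² ≤ C_P ||u'||_L².


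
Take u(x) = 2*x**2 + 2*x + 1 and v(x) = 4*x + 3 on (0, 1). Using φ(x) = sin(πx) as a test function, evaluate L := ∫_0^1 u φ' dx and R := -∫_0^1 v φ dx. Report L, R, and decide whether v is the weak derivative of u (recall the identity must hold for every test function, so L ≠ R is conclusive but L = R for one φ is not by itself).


LHS = -8/π, RHS = -10/π. No, v is not the weak derivative of u.

u(x) = 2*x**2 + 2*x + 1, classical derivative u'(x) = 4*x + 2.
φ(x) = sin(πx), so φ'(x) = π*cos(π*x).
Note φ(0) = φ(1) = 0, so the boundary term u·φ vanishes.
LHS = ∫_0^1 u(x) φ'(x) dx = ∫_0^1 (2*π*x^2*cos(π*x) + 2*π*x*cos(π*x) + π*cos(π*x)) dx. Term by term:
  ∫_0^1 π*cos(π*x) dx = 0;  ∫_0^1 2*π*x*cos(π*x) dx = -4/π;  ∫_0^1 2*π*x^2*cos(π*x) dx = -4/π.
Sum: 0 − 4/π − 4/π = -8/π.
So LHS = -8/π.
∫_0^1 v(x) φ(x) dx = ∫_0^1 (4*x*sin(π*x) + 3*sin(π*x)) dx. Term by term:
  ∫_0^1 3*sin(π*x) dx = 6/π;  ∫_0^1 4*x*sin(π*x) dx = 4/π.
Sum: 6/π + 4/π = 10/π.
So RHS = -∫_0^1 v(x) φ(x) dx = -10/π.
LHS − RHS = 2/π ≠ 0, so the identity fails.
(For a valid weak derivative the identity must hold for EVERY test function, in particular this one. The failure shows v is NOT the weak derivative of u.)
Correct weak derivative would be u'(x) = 4*x + 2.


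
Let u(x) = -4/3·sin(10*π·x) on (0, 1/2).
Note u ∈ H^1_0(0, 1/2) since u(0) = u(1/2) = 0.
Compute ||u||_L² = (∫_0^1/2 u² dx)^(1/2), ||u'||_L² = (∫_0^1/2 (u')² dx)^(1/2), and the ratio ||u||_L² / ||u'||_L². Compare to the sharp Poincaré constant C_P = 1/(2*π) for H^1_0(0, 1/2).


||u||_L² / ||u'||_L² = 1/(10*π) < C_P = 1/(2*π).

u(x) = -4/3·sin(10*π·x), so u'(x) = -40*π*cos(10*π*x)/3.
Writing u(x) = A·sin(kπx/L) with A = -4/3 and k = 5, use ∫_0^L sin²(kπx/L) dx = L/2 and ∫_0^L cos²(kπx/L) dx = L/2.
u² = 16/9·sin²(10*π·x) and (u')² = 1600*π^2/9·cos²(10*π·x), and each of sin², cos² integrates to L/2 = 1/4 over (0, 1/2).
∫_0^1/2 u² dx = 4/9, so ||u||_L² = 2/3.
∫_0^1/2 (u')² dx = 400*π^2/9, so ||u'||_L² = 20*π/3.
Ratio ||u||_L² / ||u'||_L² = 1/(10*π).
Sharp Poincaré constant on H^1_0(0, 1/2) is C_P = L/π = 1/(2*π), achieved by sin(2*π·x).
This is the k = 5 harmonic; the ratio L/(kπ) is strictly less than C_P = L/π, consistent with the sharp inequality ||u||_L² ≤ C_P ||u'||_L².


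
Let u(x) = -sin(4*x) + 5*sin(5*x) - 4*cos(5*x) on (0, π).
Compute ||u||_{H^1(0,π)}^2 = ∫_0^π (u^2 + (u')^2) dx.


||u||_{H^1(0,π)}^2 = -1664/9 + 1083*π/2

u'(x) = 20*sin(5*x) - 4*cos(4*x) + 25*cos(5*x).
Expand u² and (u')² and integrate term by term on (0, π), using: for integers n ≥ 1, ∫_0^π sin²(nx) dx = ∫_0^π cos²(nx) dx = π/2; for n ≠ n', ∫_0^π sin(nx)sin(n'x) dx = ∫_0^π cos(nx)cos(n'x) dx = 0; and by product-to-sum, ∫_0^π sin(nx)cos(n'x) dx = ½∫_0^π [sin((n+n')x) + sin((n−n')x)] dx, which is 0 when n+n' is even and 2n/(n²−n'²) when n+n' is odd (it need not vanish on (0, π)).
  u² squared terms: (-1)²·∫sin(4x)² dx = 1·π/2 = π/2;  (-4)²·∫cos(5x)² dx = 16·π/2 = 8*π;  (5)²·∫sin(5x)² dx = 25·π/2 = 25*π/2.
  u² cross terms: 2·(-1)·(-4)·∫sin(4x)·cos(5x) dx = 8·(-8/9) = -64/9;  2·(-1)·(5)·∫sin(4x)·sin(5x) dx = -10·(0) = 0;  2·(-4)·(5)·∫cos(5x)·sin(5x) dx = -40·(0) = 0.
  So ∫_0^π u² dx = π/2 + 8*π + 25*π/2 − 64/9 + 0 + 0 = -64/9 + 21*π.
  (u')² squared terms: (-4)²·∫cos(4x)² dx = 16·π/2 = 8*π;  (20)²·∫sin(5x)² dx = 400·π/2 = 200*π;  (25)²·∫cos(5x)² dx = 625·π/2 = 625*π/2.
  (u')² cross terms: 2·(-4)·(20)·∫cos(4x)·sin(5x) dx = -160·(10/9) = -1600/9;  2·(-4)·(25)·∫cos(4x)·cos(5x) dx = -200·(0) = 0;  2·(20)·(25)·∫sin(5x)·cos(5x) dx = 1000·(0) = 0.
  So ∫_0^π (u')² dx = 8*π + 200*π + 625*π/2 − 1600/9 + 0 + 0 = -1600/9 + 1041*π/2.
||u||_{H^1}^2 = (-64/9 + 21*π) + (-1600/9 + 1041*π/2) = -1664/9 + 1083*π/2.


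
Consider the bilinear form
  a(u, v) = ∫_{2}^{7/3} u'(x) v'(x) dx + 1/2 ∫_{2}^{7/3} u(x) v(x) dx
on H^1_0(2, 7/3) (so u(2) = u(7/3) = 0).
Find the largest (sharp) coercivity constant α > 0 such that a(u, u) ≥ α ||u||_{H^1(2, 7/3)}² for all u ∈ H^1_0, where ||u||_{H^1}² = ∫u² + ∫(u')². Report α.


α = (1 + 18*π^2)/(2*(1 + 9*π^2))

Coercivity of a(·,·) on H^1_0(2, 7/3) means a(u, u) ≥ α ||u||_{H^1}² for every u ∈ H^1_0.
The interval has length L = 1/3, and Poincaré/coercivity depend only on L. Here a(u, u) = ∫(u')² + (1/2)·∫u².
Here 0 < c = 1/2 < 1. The condition a(u,u) ≥ α||u||_{H^1}² reads (1−α)∫(u')² ≥ (α−c)∫u². Any admissible α is ≤ 1 (rapidly oscillating u have ∫u²/∫(u')² → 0), and α = 1 would force 0 ≥ (1−c)∫u², impossible since c < 1; so 1−α > 0. By the sharp Poincaré inequality on H^1_0 of an interval of length L, ∫(u')² ≥ (π/L)²∫u² with equality for the first sine mode sin(π(x−x₀)/L) (x₀ the left endpoint), so the inequality holds for all u iff (1−α)(π/L)² ≥ α − c, i.e. α ≤ ((π/L)² + c)/((π/L)² + 1) = (1 + c(L/π)²)/(1 + (L/π)²). With (π/L)² = 9*π^2 and c = 1/2, the largest admissible constant is α = ((π/L)² + c)/((π/L)² + 1).
Simplifying, α = (1 + 18*π^2)/(2*(1 + 9*π^2)).


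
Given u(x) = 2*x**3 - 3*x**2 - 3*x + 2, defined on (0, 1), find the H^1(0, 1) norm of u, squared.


||u||_{H^1}^2 = 1237/70

The H^1 norm (squared) on an interval (0, L) is
  ||u||_{H^1}^2 = ∫_0^L u(x)^2 dx + ∫_0^L u'(x)^2 dx.
Compute u'(x) = 6*x**2 - 6*x - 3.
Then u(x)^2 = 4*x**6 - 12*x**5 - 3*x**4 + 26*x**3 - 3*x**2 - 12*x + 4 and u'(x)^2 = 36*x**4 - 72*x**3 + 36*x + 9.
Integrate each monomial from 0 to 1 using ∫_0^1 c·x^n dx = c·1^(n+1)/(n+1):
  ∫_0^1 u(x)^2 dx = ∫_0^1 (4*x^6 - 12*x^5 - 3*x^4 + 26*x^3 - 3*x^2 - 12*x + 4) dx. Term by term:
    ∫_0^1 4*x^6 dx = 4/7;  ∫_0^1 -12*x^5 dx = -2;  ∫_0^1 -3*x^4 dx = -3/5;
    ∫_0^1 26*x^3 dx = 13/2;  ∫_0^1 -3*x^2 dx = -1;  ∫_0^1 -12*x dx = -6;
    ∫_0^1 4 dx = 4.
  Sum: 4/7 − 2 − 3/5 + 13/2 − 1 − 6 + 4 = 103/70.
  ∫_0^1 u'(x)^2 dx = ∫_0^1 (36*x^4 - 72*x^3 + 36*x + 9) dx. Term by term:
    ∫_0^1 36*x^4 dx = 36/5;  ∫_0^1 -72*x^3 dx = -18;  ∫_0^1 36*x dx = 18;
    ∫_0^1 9 dx = 9.
  Sum: 36/5 − 18 + 18 + 9 = 81/5.
Adding: ||u||_{H^1}^2 = 103/70 + 81/5 = 1237/70.


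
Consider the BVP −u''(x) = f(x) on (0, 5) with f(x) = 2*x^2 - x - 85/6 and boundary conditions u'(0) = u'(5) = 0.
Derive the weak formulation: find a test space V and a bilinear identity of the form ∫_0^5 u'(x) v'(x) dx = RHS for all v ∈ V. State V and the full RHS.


V = H^1(0, 5) (no boundary constraint on v; u is determined up to an additive constant); weak form: ∫_0^5 u'v' dx = ∫_0^5 (2*x^2 - x - 85/6) v dx for all v ∈ V.

Multiply both sides by a test function v and integrate from 0 to 5:
  ∫_0^5 −u''(x) v(x) dx = ∫_0^5 f(x) v(x) dx.
Integrate the LHS by parts once:
  ∫_0^5 −u'' v dx = −[u'(x) v(x)]_0^5 + ∫_0^5 u'(x) v'(x) dx.
Thus ∫_0^5 u'(x) v'(x) dx = ∫_0^5 f(x) v(x) dx + [u'(x) v(x)]_0^5.
Choose V so that boundary terms are either known or forced to vanish.
u has homogeneous Neumann: u'(0) = u'(5) = 0. So [u' v]_0^5 = 0·v(5) − 0·v(0) = 0 for any v; take V = H^1(0, 5).
Weak formulation: find u (satisfying any essential BC) such that ∫_0^5 u'(x) v'(x) dx = ∫_0^5 f v dx for all v ∈ V (homogeneous Neumann, so boundary terms vanish).
Substituting f(x) = 2*x^2 - x - 85/6, the right-hand side is ∫_0^5 (2*x^2 - x - 85/6) v dx.
Compatibility check (pure Neumann): taking v ≡ 1 ∈ V gives 0 = ∫_0^5 f dx + (0) − (0), i.e. ∫_0^5 f dx must equal u'(0) − u'(5) = 0. Indeed ∫_0^5 (2*x^2 - x - 85/6) dx = 0, so the data are compatible. The solution is then unique only up to an additive constant (fix it e.g. by requiring ∫_0^5 u dx = 0).


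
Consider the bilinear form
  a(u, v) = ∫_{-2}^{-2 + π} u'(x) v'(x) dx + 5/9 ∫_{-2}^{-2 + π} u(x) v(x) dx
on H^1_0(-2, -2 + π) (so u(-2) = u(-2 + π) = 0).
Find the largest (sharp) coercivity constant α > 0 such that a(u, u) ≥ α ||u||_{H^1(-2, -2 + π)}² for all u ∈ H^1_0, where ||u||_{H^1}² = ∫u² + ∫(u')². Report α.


α = 7/9

Coercivity of a(·,·) on H^1_0(-2, -2 + π) means a(u, u) ≥ α ||u||_{H^1}² for every u ∈ H^1_0.
The interval has length L = π, and Poincaré/coercivity depend only on L. Here a(u, u) = ∫(u')² + (5/9)·∫u².
Here 0 < c = 5/9 < 1. The condition a(u,u) ≥ α||u||_{H^1}² reads (1−α)∫(u')² ≥ (α−c)∫u². Any admissible α is ≤ 1 (rapidly oscillating u have ∫u²/∫(u')² → 0), and α = 1 would force 0 ≥ (1−c)∫u², impossible since c < 1; so 1−α > 0. By the sharp Poincaré inequality on H^1_0 of an interval of length L, ∫(u')² ≥ (π/L)²∫u² with equality for the first sine mode sin(π(x−x₀)/L) (x₀ the left endpoint), so the inequality holds for all u iff (1−α)(π/L)² ≥ α − c, i.e. α ≤ ((π/L)² + c)/((π/L)² + 1) = (1 + c(L/π)²)/(1 + (L/π)²). With (π/L)² = 1 and c = 5/9, the largest admissible constant is α = ((π/L)² + c)/((π/L)² + 1).
Simplifying, α = 7/9.


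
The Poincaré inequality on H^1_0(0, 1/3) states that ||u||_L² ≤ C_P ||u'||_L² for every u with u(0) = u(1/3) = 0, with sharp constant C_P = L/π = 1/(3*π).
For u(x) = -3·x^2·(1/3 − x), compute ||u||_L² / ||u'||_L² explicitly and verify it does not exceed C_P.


||u||_L² / ||u'||_L² = sqrt(14)/42 < C_P = 1/(3*π).

u(x) = -3·x^2·(1/3 − x), so u'(x) = x*(9*x - 2).
u(x) = -3·x^2·(1/3 − x) vanishes at x = 0 and x = 1/3, so u ∈ H^1_0(0, 1/3). Differentiate via the product rule and integrate the resulting polynomials term by term.
  ∫_0^1/3 u² dx = ∫_0^1/3 (9*x^6 - 6*x^5 + x^4) dx. Term by term:
    ∫_0^1/3 9*x^6 dx = 1/1701;  ∫_0^1/3 -6*x^5 dx = -1/729;  ∫_0^1/3 x^4 dx = 1/1215.
  Sum: 1/1701 − 1/729 + 1/1215 = 1/25515.
  ∫_0^1/3 (u')² dx = ∫_0^1/3 (81*x^4 - 36*x^3 + 4*x^2) dx. Term by term:
    ∫_0^1/3 81*x^4 dx = 1/15;  ∫_0^1/3 -36*x^3 dx = -1/9;  ∫_0^1/3 4*x^2 dx = 4/81.
  Sum: 1/15 − 1/9 + 4/81 = 2/405.
∫_0^1/3 u² dx = 1/25515, so ||u||_L² = sqrt(35)/945.
∫_0^1/3 (u')² dx = 2/405, so ||u'||_L² = sqrt(10)/45.
Ratio ||u||_L² / ||u'||_L² = sqrt(14)/42.
Sharp Poincaré constant on H^1_0(0, 1/3) is C_P = L/π = 1/(3*π), achieved by sin(3*π·x).
A polynomial bump cannot attain the sharp Poincaré constant (only the first sine eigenfunction does), so the ratio is strictly less than C_P, consistent with ||u||_L² ≤ C_P ||u'||_L².


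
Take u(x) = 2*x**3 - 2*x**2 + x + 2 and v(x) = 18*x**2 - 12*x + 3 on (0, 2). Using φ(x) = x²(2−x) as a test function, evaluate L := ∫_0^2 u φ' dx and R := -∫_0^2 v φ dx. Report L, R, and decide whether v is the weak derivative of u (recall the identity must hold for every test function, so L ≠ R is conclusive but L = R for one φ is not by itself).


LHS = -116/15, RHS = -116/5. No, v is not the weak derivative of u.

u(x) = 2*x**3 - 2*x**2 + x + 2, classical derivative u'(x) = 6*x**2 - 4*x + 1.
φ(x) = x²(2−x), so φ'(x) = x*(4 - 3*x).
Note φ(0) = φ(2) = 0, so the boundary term u·φ vanishes.
LHS = ∫_0^2 u(x) φ'(x) dx = ∫_0^2 (-6*x^5 + 14*x^4 - 11*x^3 - 2*x^2 + 8*x) dx. Term by term:
  ∫_0^2 -6*x^5 dx = -64;  ∫_0^2 14*x^4 dx = 448/5;  ∫_0^2 -11*x^3 dx = -44;
  ∫_0^2 -2*x^2 dx = -16/3;  ∫_0^2 8*x dx = 16.
Sum: -64 + 448/5 − 44 − 16/3 + 16 = -116/15.
So LHS = -116/15.
∫_0^2 v(x) φ(x) dx = ∫_0^2 (-18*x^5 + 48*x^4 - 27*x^3 + 6*x^2) dx. Term by term:
  ∫_0^2 -18*x^5 dx = -192;  ∫_0^2 48*x^4 dx = 1536/5;  ∫_0^2 -27*x^3 dx = -108;
  ∫_0^2 6*x^2 dx = 16.
Sum: -192 + 1536/5 − 108 + 16 = 116/5.
So RHS = -∫_0^2 v(x) φ(x) dx = -116/5.
LHS − RHS = 232/15 ≠ 0, so the identity fails.
(For a valid weak derivative the identity must hold for EVERY test function, in particular this one. The failure shows v is NOT the weak derivative of u.)
Correct weak derivative would be u'(x) = 6*x**2 - 4*x + 1.


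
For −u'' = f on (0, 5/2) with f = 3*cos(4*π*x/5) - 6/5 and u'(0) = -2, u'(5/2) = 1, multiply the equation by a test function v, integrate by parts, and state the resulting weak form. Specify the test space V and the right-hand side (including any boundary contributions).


V = H^1(0, 5/2) (v unrestricted at boundary; u is determined up to an additive constant); weak form: ∫_0^5/2 u'v' dx = ∫_0^5/2 (3*cos(4*π*x/5) - 6/5) v dx + v(5/2) + 2·v(0) for all v ∈ V.

Multiply both sides by a test function v and integrate from 0 to 5/2:
  ∫_0^5/2 −u''(x) v(x) dx = ∫_0^5/2 f(x) v(x) dx.
Integrate the LHS by parts once:
  ∫_0^5/2 −u'' v dx = −[u'(x) v(x)]_0^5/2 + ∫_0^5/2 u'(x) v'(x) dx.
Thus ∫_0^5/2 u'(x) v'(x) dx = ∫_0^5/2 f(x) v(x) dx + [u'(x) v(x)]_0^5/2.
Choose V so that boundary terms are either known or forced to vanish.
u has inhomogeneous Neumann u'(0) = -2, u'(5/2) = 1. [u' v]_0^5/2 = (1)·v(5/2) − (-2)·v(0) = v(5/2) + 2·v(0). Take V = H^1(0, 5/2); boundary term becomes part of RHS.
Weak formulation: find u (satisfying any essential BC) such that ∫_0^5/2 u'(x) v'(x) dx = ∫_0^5/2 f v dx + v(5/2) + 2·v(0) for all v ∈ V (Neumann data are natural BCs: they enter the RHS as boundary terms).
Substituting f(x) = 3*cos(4*π*x/5) - 6/5, the right-hand side is ∫_0^5/2 (3*cos(4*π*x/5) - 6/5) v dx + v(5/2) + 2·v(0).
Compatibility check (pure Neumann): taking v ≡ 1 ∈ V gives 0 = ∫_0^5/2 f dx + (1) − (-2), i.e. ∫_0^5/2 f dx must equal u'(0) − u'(5/2) = -3. Indeed ∫_0^5/2 (3*cos(4*π*x/5) - 6/5) dx = -3, so the data are compatible. The solution is then unique only up to an additive constant (fix it e.g. by requiring ∫_0^5/2 u dx = 0).


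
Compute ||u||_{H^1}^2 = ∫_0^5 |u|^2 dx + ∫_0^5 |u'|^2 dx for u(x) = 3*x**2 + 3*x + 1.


||u||_{H^1}^2 = 22275/2

The H^1 norm (squared) on an interval (0, L) is
  ||u||_{H^1}^2 = ∫_0^L u(x)^2 dx + ∫_0^L u'(x)^2 dx.
Compute u'(x) = 6*x + 3.
Then u(x)^2 = 9*x**4 + 18*x**3 + 15*x**2 + 6*x + 1 and u'(x)^2 = 36*x**2 + 36*x + 9.
Integrate each monomial from 0 to 5 using ∫_0^5 c·x^n dx = c·5^(n+1)/(n+1):
  ∫_0^5 u(x)^2 dx = ∫_0^5 (9*x^4 + 18*x^3 + 15*x^2 + 6*x + 1) dx. Term by term:
    ∫_0^5 9*x^4 dx = 5625;  ∫_0^5 18*x^3 dx = 5625/2;  ∫_0^5 15*x^2 dx = 625;
    ∫_0^5 6*x dx = 75;  ∫_0^5 1 dx = 5.
  Sum: 5625 + 5625/2 + 625 + 75 + 5 = 18285/2.
  ∫_0^5 u'(x)^2 dx = ∫_0^5 (36*x^2 + 36*x + 9) dx. Term by term:
    ∫_0^5 36*x^2 dx = 1500;  ∫_0^5 36*x dx = 450;  ∫_0^5 9 dx = 45.
  Sum: 1500 + 450 + 45 = 1995.
Adding: ||u||_{H^1}^2 = 18285/2 + 1995 = 22275/2.


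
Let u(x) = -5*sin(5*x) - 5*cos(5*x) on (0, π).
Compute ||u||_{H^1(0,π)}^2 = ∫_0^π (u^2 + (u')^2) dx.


||u||_{H^1(0,π)}^2 = 650*π

u'(x) = 25*sin(5*x) - 25*cos(5*x).
Expand u² and (u')² and integrate term by term on (0, π), using: for integers n ≥ 1, ∫_0^π sin²(nx) dx = ∫_0^π cos²(nx) dx = π/2; for n ≠ n', ∫_0^π sin(nx)sin(n'x) dx = ∫_0^π cos(nx)cos(n'x) dx = 0; and by product-to-sum, ∫_0^π sin(nx)cos(n'x) dx = ½∫_0^π [sin((n+n')x) + sin((n−n')x)] dx, which is 0 when n+n' is even and 2n/(n²−n'²) when n+n' is odd (it need not vanish on (0, π)).
  u² squared terms: (-5)²·∫cos(5x)² dx = 25·π/2 = 25*π/2;  (-5)²·∫sin(5x)² dx = 25·π/2 = 25*π/2.
  u² cross terms: 2·(-5)·(-5)·∫cos(5x)·sin(5x) dx = 50·(0) = 0.
  So ∫_0^π u² dx = 25*π/2 + 25*π/2 + 0 = 25*π.
  (u')² squared terms: (-25)²·∫cos(5x)² dx = 625·π/2 = 625*π/2;  (25)²·∫sin(5x)² dx = 625·π/2 = 625*π/2.
  (u')² cross terms: 2·(-25)·(25)·∫cos(5x)·sin(5x) dx = -1250·(0) = 0.
  So ∫_0^π (u')² dx = 625*π/2 + 625*π/2 + 0 = 625*π.
||u||_{H^1}^2 = (25*π) + (625*π) = 650*π.


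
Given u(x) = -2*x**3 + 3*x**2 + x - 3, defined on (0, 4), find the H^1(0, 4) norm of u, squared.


||u||_{H^1}^2 = 666584/105

The H^1 norm (squared) on an interval (0, L) is
  ||u||_{H^1}^2 = ∫_0^L u(x)^2 dx + ∫_0^L u'(x)^2 dx.
Compute u'(x) = -6*x**2 + 6*x + 1.
Then u(x)^2 = 4*x**6 - 12*x**5 + 5*x**4 + 18*x**3 - 17*x**2 - 6*x + 9 and u'(x)^2 = 36*x**4 - 72*x**3 + 24*x**2 + 12*x + 1.
Integrate each monomial from 0 to 4 using ∫_0^4 c·x^n dx = c·4^(n+1)/(n+1):
  ∫_0^4 u(x)^2 dx = ∫_0^4 (4*x^6 - 12*x^5 + 5*x^4 + 18*x^3 - 17*x^2 - 6*x + 9) dx. Term by term:
    ∫_0^4 4*x^6 dx = 65536/7;  ∫_0^4 -12*x^5 dx = -8192;  ∫_0^4 5*x^4 dx = 1024;
    ∫_0^4 18*x^3 dx = 1152;  ∫_0^4 -17*x^2 dx = -1088/3;  ∫_0^4 -6*x dx = -48;
    ∫_0^4 9 dx = 36.
  Sum: 65536/7 − 8192 + 1024 + 1152 − 1088/3 − 48 + 36 = 62404/21.
  ∫_0^4 u'(x)^2 dx = ∫_0^4 (36*x^4 - 72*x^3 + 24*x^2 + 12*x + 1) dx. Term by term:
    ∫_0^4 36*x^4 dx = 36864/5;  ∫_0^4 -72*x^3 dx = -4608;  ∫_0^4 24*x^2 dx = 512;
    ∫_0^4 12*x dx = 96;  ∫_0^4 1 dx = 4.
  Sum: 36864/5 − 4608 + 512 + 96 + 4 = 16884/5.
Adding: ||u||_{H^1}^2 = 62404/21 + 16884/5 = 666584/105.


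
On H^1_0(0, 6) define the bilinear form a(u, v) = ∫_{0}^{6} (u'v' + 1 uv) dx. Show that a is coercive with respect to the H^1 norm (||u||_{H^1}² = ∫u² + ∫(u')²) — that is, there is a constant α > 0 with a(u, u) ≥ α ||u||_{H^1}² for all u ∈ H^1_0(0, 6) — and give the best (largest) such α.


α = 1

Coercivity of a(·,·) on H^1_0(0, 6) means a(u, u) ≥ α ||u||_{H^1}² for every u ∈ H^1_0.
The interval has length L = 6, and Poincaré/coercivity depend only on L. Here a(u, u) = ∫(u')² + (1)·∫u².
Here c = 1 ≥ 1, so a(u,u) = ∫(u')² + c∫u² ≥ ∫(u')² + ∫u² = ||u||_{H^1}², i.e. α = 1 works. No larger α is possible: a(u,u) ≥ α||u||_{H^1}² means (1−α)∫(u')² ≥ (α−c)∫u², and for the modes u_n = sin(nπ(x−x₀)/L) (x₀ the left endpoint) one has ∫u_n²/∫(u_n')² = (L/(nπ))² → 0, so a(u_n,u_n)/||u_n||_{H^1}² → 1. Hence the optimal constant is α = 1.
Therefore α = 1.


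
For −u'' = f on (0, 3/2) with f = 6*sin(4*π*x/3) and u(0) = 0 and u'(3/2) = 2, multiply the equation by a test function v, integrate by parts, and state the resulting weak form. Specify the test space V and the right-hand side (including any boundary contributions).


V = {v ∈ H^1(0, 3/2) : v(0) = 0} (test functions vanish at x = 0 where u is specified); weak form: ∫_0^3/2 u'v' dx = ∫_0^3/2 (6*sin(4*π*x/3)) v dx + 2·v(3/2) for all v ∈ V.

Multiply both sides by a test function v and integrate from 0 to 3/2:
  ∫_0^3/2 −u''(x) v(x) dx = ∫_0^3/2 f(x) v(x) dx.
Integrate the LHS by parts once:
  ∫_0^3/2 −u'' v dx = −[u'(x) v(x)]_0^3/2 + ∫_0^3/2 u'(x) v'(x) dx.
Thus ∫_0^3/2 u'(x) v'(x) dx = ∫_0^3/2 f(x) v(x) dx + [u'(x) v(x)]_0^3/2.
Choose V so that boundary terms are either known or forced to vanish.
Mixed BC: u(0) = 0 (Dirichlet) and u'(3/2) = 2 (Neumann). Define V = {v ∈ H^1(0, 3/2) : v(0) = 0}. Then [u' v]_0^3/2 = u'(3/2)·v(3/2) − u'(0)·0 = 2·v(3/2).
Weak formulation: find u (satisfying any essential BC) such that ∫_0^3/2 u'(x) v'(x) dx = ∫_0^3/2 f v dx + 2·v(3/2) for all v ∈ V (Dirichlet at 0 absorbed into V; Neumann datum at x = 3/2 contributes the boundary term).
Substituting f(x) = 6*sin(4*π*x/3), the right-hand side is ∫_0^3/2 (6*sin(4*π*x/3)) v dx + 2·v(3/2).


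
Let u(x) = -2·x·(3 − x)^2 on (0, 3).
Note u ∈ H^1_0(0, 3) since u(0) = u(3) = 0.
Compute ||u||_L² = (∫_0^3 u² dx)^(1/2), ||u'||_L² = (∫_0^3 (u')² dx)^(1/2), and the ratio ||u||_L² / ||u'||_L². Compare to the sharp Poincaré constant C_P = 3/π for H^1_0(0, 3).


||u||_L² / ||u'||_L² = 3*sqrt(14)/14 < C_P = 3/π.

u(x) = -2·x·(3 − x)^2, so u'(x) = 6*(1 - x)*(x - 3).
u(x) = -2·x·(3 − x)^2 vanishes at x = 0 and x = 3, so u ∈ H^1_0(0, 3). Differentiate via the product rule and integrate the resulting polynomials term by term.
  ∫_0^3 u² dx = ∫_0^3 (4*x^6 - 48*x^5 + 216*x^4 - 432*x^3 + 324*x^2) dx. Term by term:
    ∫_0^3 4*x^6 dx = 8748/7;  ∫_0^3 -48*x^5 dx = -5832;  ∫_0^3 216*x^4 dx = 52488/5;
    ∫_0^3 -432*x^3 dx = -8748;  ∫_0^3 324*x^2 dx = 2916.
  Sum: 8748/7 − 5832 + 52488/5 − 8748 + 2916 = 2916/35.
  ∫_0^3 (u')² dx = ∫_0^3 (36*x^4 - 288*x^3 + 792*x^2 - 864*x + 324) dx. Term by term:
    ∫_0^3 36*x^4 dx = 8748/5;  ∫_0^3 -288*x^3 dx = -5832;  ∫_0^3 792*x^2 dx = 7128;
    ∫_0^3 -864*x dx = -3888;  ∫_0^3 324 dx = 972.
  Sum: 8748/5 − 5832 + 7128 − 3888 + 972 = 648/5.
∫_0^3 u² dx = 2916/35, so ||u||_L² = 54*sqrt(35)/35.
∫_0^3 (u')² dx = 648/5, so ||u'||_L² = 18*sqrt(10)/5.
Ratio ||u||_L² / ||u'||_L² = 3*sqrt(14)/14.
Sharp Poincaré constant on H^1_0(0, 3) is C_P = L/π = 3/π, achieved by sin(π/3·x).
A polynomial bump cannot attain the sharp Poincaré constant (only the first sine eigenfunction does), so the ratio is strictly less than C_P, consistent with ||u||_L² ≤ C_P ||u'||_L².


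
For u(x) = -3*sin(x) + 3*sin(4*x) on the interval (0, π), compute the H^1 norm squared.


||u||_{H^1(0,π)}^2 = 171*π/2

u'(x) = -3*cos(x) + 12*cos(4*x).
Expand u² and (u')² and integrate term by term on (0, π), using: for integers n ≥ 1, ∫_0^π sin²(nx) dx = ∫_0^π cos²(nx) dx = π/2; for n ≠ n', ∫_0^π sin(nx)sin(n'x) dx = ∫_0^π cos(nx)cos(n'x) dx = 0; and by product-to-sum, ∫_0^π sin(nx)cos(n'x) dx = ½∫_0^π [sin((n+n')x) + sin((n−n')x)] dx, which is 0 when n+n' is even and 2n/(n²−n'²) when n+n' is odd (it need not vanish on (0, π)).
  u² squared terms: (-3)²·∫sin(x)² dx = 9·π/2 = 9*π/2;  (3)²·∫sin(4x)² dx = 9·π/2 = 9*π/2.
  u² cross terms: 2·(-3)·(3)·∫sin(x)·sin(4x) dx = -18·(0) = 0.
  So ∫_0^π u² dx = 9*π/2 + 9*π/2 + 0 = 9*π.
  (u')² squared terms: (-3)²·∫cos(x)² dx = 9·π/2 = 9*π/2;  (12)²·∫cos(4x)² dx = 144·π/2 = 72*π.
  (u')² cross terms: 2·(-3)·(12)·∫cos(x)·cos(4x) dx = -72·(0) = 0.
  So ∫_0^π (u')² dx = 9*π/2 + 72*π + 0 = 153*π/2.
||u||_{H^1}^2 = (9*π) + (153*π/2) = 171*π/2.


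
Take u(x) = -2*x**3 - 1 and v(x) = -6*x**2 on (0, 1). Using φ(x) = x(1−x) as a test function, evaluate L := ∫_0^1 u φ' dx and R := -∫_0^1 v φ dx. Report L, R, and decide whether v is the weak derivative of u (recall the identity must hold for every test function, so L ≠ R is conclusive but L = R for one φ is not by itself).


LHS = 3/10, RHS = 3/10. Yes, v = u' weakly.

u(x) = -2*x**3 - 1, classical derivative u'(x) = -6*x**2.
φ(x) = x(1−x), so φ'(x) = 1 - 2*x.
Note φ(0) = φ(1) = 0, so the boundary term u·φ vanishes.
LHS = ∫_0^1 u(x) φ'(x) dx = ∫_0^1 (4*x^4 - 2*x^3 + 2*x - 1) dx. Term by term:
  ∫_0^1 4*x^4 dx = 4/5;  ∫_0^1 -2*x^3 dx = -1/2;  ∫_0^1 2*x dx = 1;
  ∫_0^1 -1 dx = -1.
Sum: 4/5 − 1/2 + 1 − 1 = 3/10.
So LHS = 3/10.
∫_0^1 v(x) φ(x) dx = ∫_0^1 (6*x^4 - 6*x^3) dx. Term by term:
  ∫_0^1 6*x^4 dx = 6/5;  ∫_0^1 -6*x^3 dx = -3/2.
Sum: 6/5 − 3/2 = -3/10.
So RHS = -∫_0^1 v(x) φ(x) dx = 3/10.
LHS = RHS, so the identity holds for this test φ.
Moreover u is smooth here and v(x) = u'(x) = -6*x**2 pointwise, so the identity holds for every test function. Hence v is the weak derivative of u.


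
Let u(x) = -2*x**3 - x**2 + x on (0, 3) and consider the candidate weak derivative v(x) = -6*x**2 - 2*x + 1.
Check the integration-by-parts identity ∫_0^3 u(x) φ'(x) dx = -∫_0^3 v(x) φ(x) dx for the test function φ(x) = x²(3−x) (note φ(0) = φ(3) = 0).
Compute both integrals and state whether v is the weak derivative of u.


LHS = 3267/20, RHS = 3267/20. Yes, v = u' weakly.

u(x) = -2*x**3 - x**2 + x, classical derivative u'(x) = -6*x**2 - 2*x + 1.
φ(x) = x²(3−x), so φ'(x) = 3*x*(2 - x).
Note φ(0) = φ(3) = 0, so the boundary term u·φ vanishes.
LHS = ∫_0^3 u(x) φ'(x) dx = ∫_0^3 (6*x^5 - 9*x^4 - 9*x^3 + 6*x^2) dx. Term by term:
  ∫_0^3 6*x^5 dx = 729;  ∫_0^3 -9*x^4 dx = -2187/5;  ∫_0^3 -9*x^3 dx = -729/4;
  ∫_0^3 6*x^2 dx = 54.
Sum: 729 − 2187/5 − 729/4 + 54 = 3267/20.
So LHS = 3267/20.
∫_0^3 v(x) φ(x) dx = ∫_0^3 (6*x^5 - 16*x^4 - 7*x^3 + 3*x^2) dx. Term by term:
  ∫_0^3 6*x^5 dx = 729;  ∫_0^3 -16*x^4 dx = -3888/5;  ∫_0^3 -7*x^3 dx = -567/4;
  ∫_0^3 3*x^2 dx = 27.
Sum: 729 − 3888/5 − 567/4 + 27 = -3267/20.
So RHS = -∫_0^3 v(x) φ(x) dx = 3267/20.
LHS = RHS, so the identity holds for this test φ.
Moreover u is smooth here and v(x) = u'(x) = -6*x**2 - 2*x + 1 pointwise, so the identity holds for every test function. Hence v is the weak derivative of u.


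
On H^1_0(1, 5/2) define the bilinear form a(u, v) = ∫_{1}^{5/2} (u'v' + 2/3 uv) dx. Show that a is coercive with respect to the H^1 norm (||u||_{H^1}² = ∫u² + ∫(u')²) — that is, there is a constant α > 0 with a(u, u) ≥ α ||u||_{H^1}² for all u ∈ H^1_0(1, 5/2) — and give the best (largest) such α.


α = 2*(3 + 2*π^2)/(9 + 4*π^2)

Coercivity of a(·,·) on H^1_0(1, 5/2) means a(u, u) ≥ α ||u||_{H^1}² for every u ∈ H^1_0.
The interval has length L = 3/2, and Poincaré/coercivity depend only on L. Here a(u, u) = ∫(u')² + (2/3)·∫u².
Here 0 < c = 2/3 < 1. The condition a(u,u) ≥ α||u||_{H^1}² reads (1−α)∫(u')² ≥ (α−c)∫u². Any admissible α is ≤ 1 (rapidly oscillating u have ∫u²/∫(u')² → 0), and α = 1 would force 0 ≥ (1−c)∫u², impossible since c < 1; so 1−α > 0. By the sharp Poincaré inequality on H^1_0 of an interval of length L, ∫(u')² ≥ (π/L)²∫u² with equality for the first sine mode sin(π(x−x₀)/L) (x₀ the left endpoint), so the inequality holds for all u iff (1−α)(π/L)² ≥ α − c, i.e. α ≤ ((π/L)² + c)/((π/L)² + 1) = (1 + c(L/π)²)/(1 + (L/π)²). With (π/L)² = 4*π^2/9 and c = 2/3, the largest admissible constant is α = ((π/L)² + c)/((π/L)² + 1).
Simplifying, α = 2*(3 + 2*π^2)/(9 + 4*π^2).
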